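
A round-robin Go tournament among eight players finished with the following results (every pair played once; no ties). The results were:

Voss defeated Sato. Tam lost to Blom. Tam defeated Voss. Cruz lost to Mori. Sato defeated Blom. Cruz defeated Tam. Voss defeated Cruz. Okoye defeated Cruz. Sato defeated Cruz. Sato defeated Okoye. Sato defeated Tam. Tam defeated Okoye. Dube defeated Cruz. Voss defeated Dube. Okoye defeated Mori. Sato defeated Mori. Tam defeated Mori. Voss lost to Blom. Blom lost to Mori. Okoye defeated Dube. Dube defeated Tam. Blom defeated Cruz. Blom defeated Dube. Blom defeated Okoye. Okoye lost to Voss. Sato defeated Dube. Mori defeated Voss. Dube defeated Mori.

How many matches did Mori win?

3

Mori's results: beat Cruz, Voss, Blom; lost to Dube, Tam, Okoye, Sato.
That is 3 wins.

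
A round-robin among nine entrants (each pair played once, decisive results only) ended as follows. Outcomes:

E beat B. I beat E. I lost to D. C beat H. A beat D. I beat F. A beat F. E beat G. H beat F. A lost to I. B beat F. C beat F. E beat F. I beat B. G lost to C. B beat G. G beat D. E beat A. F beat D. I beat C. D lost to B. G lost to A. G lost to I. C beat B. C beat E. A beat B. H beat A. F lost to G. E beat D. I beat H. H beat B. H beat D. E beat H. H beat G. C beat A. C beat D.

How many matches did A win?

A's results: beat B, D, F, G; lost to C, E, H, I.
That is 4 wins.

4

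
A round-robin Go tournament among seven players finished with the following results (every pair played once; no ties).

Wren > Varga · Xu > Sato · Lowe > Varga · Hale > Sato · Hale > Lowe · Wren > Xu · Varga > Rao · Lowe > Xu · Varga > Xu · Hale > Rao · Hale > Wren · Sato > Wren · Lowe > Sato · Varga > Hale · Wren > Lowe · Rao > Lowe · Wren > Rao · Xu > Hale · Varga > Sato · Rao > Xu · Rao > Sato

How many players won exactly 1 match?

Win totals: Varga 4, Sato 1, Rao 3, Lowe 3, Xu 2, Wren 4, Hale 4.
Exactly 1: Sato — 1 player.

1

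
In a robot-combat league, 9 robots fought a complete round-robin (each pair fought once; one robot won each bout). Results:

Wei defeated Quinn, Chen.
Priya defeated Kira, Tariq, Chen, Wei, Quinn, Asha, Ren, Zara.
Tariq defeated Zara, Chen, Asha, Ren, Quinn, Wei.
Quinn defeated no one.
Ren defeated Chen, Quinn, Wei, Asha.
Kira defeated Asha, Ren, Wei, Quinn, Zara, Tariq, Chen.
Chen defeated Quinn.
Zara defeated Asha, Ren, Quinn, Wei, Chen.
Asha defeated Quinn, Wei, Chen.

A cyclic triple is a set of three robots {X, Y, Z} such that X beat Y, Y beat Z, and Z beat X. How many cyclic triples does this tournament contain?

Win totals: Kira 7, Tariq 6, Quinn 0, Asha 3, Ren 4, Priya 8, Wei 2, Zara 5, Chen 1.
A robot with w wins dominates both others in C(w,2) triples; summing gives 21 + 15 + 0 + 3 + 6 + 28 + 1 + 10 + 0 = 84 transitive triples.
Total triples C(9,3) = 84, so cyclic triples = 84 − 84 = 0.

0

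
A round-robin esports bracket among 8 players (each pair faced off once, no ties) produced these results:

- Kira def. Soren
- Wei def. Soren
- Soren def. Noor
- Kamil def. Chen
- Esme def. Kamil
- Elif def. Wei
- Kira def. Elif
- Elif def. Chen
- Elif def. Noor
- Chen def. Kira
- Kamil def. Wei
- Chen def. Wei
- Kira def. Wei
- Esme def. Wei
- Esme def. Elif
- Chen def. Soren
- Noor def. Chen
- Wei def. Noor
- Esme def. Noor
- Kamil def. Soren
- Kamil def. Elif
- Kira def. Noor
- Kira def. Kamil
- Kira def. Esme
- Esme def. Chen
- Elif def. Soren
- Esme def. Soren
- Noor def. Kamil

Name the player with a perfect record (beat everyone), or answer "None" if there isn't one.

Highest win total is Kira with 6 (out of 7 possible).
Kira lost to Chen, so no player went undefeated.

None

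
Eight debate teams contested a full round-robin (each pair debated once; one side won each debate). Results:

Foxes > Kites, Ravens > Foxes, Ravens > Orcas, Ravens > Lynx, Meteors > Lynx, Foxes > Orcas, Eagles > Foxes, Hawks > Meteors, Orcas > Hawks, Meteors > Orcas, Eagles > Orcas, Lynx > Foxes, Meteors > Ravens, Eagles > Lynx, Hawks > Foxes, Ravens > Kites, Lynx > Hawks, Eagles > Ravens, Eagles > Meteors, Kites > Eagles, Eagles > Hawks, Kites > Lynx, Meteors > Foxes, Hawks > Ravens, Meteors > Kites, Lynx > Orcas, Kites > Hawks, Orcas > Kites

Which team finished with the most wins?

Win totals: Hawks 3, Kites 3, Meteors 5, Lynx 3, Foxes 2, Orcas 2, Eagles 6, Ravens 4.
Eagles leads with 6 wins (next highest: 5).

Eagles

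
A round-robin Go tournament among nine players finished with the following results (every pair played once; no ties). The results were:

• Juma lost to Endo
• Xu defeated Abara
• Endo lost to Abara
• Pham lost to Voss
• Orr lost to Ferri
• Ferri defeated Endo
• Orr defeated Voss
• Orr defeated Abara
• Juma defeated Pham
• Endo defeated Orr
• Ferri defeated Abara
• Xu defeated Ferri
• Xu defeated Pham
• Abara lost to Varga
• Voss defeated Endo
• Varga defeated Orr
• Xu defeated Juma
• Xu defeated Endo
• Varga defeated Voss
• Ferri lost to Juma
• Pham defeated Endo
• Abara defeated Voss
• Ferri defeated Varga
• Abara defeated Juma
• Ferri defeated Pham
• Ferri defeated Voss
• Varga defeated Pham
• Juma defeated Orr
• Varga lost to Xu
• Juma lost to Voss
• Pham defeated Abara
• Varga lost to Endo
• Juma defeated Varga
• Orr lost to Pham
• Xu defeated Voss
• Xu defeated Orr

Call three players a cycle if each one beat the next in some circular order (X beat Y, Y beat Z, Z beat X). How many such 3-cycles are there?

Win totals: Varga 4, Ferri 6, Abara 3, Orr 2, Pham 3, Endo 3, Juma 4, Xu 8, Voss 3.
A player with w wins dominates both others in C(w,2) triples; summing gives 6 + 15 + 3 + 1 + 3 + 3 + 6 + 28 + 3 = 68 transitive triples.
Total triples C(9,3) = 84, so cyclic triples = 84 − 68 = 16.

16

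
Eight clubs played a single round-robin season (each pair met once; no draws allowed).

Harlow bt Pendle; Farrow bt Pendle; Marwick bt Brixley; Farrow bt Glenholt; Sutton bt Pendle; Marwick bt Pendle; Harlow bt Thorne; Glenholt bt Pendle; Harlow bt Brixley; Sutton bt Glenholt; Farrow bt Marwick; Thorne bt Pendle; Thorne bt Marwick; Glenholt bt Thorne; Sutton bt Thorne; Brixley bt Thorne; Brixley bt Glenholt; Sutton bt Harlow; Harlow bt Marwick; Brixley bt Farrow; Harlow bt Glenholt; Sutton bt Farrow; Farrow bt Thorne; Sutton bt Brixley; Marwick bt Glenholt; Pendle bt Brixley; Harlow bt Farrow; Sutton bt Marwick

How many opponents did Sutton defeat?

Sutton's results: beat Brixley, Glenholt, Pendle, Marwick, Farrow, Harlow, Thorne; lost to no one.
That is 7 wins.

7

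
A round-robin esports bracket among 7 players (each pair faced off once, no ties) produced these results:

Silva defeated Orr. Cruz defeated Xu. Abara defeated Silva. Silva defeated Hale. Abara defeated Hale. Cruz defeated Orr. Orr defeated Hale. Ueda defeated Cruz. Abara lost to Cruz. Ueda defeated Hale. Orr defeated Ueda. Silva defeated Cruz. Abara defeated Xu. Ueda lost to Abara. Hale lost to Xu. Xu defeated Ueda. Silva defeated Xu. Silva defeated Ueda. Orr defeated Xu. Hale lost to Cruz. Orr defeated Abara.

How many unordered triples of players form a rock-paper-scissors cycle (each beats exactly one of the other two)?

5

Win totals: Silva 5, Hale 0, Cruz 4, Abara 4, Xu 2, Orr 4, Ueda 2.
A player with w wins dominates both others in C(w,2) triples; summing gives 10 + 0 + 6 + 6 + 1 + 6 + 1 = 30 transitive triples.
Total triples C(7,3) = 35, so cyclic triples = 35 − 30 = 5.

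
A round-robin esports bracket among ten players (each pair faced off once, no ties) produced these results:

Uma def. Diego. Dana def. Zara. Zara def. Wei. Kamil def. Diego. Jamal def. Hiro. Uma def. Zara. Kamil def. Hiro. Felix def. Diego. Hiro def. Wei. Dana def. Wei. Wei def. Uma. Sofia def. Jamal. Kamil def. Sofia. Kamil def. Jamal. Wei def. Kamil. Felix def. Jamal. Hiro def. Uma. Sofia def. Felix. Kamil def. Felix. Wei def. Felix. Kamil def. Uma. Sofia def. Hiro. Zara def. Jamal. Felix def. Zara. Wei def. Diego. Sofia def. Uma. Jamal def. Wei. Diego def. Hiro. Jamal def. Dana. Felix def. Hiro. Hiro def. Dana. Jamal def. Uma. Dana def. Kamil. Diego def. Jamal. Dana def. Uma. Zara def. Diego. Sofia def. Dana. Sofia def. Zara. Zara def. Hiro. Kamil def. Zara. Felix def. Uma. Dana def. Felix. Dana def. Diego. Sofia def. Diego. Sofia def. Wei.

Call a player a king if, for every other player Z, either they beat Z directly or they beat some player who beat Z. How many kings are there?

Sofia reaches everyone (king).
Wei cannot reach Dana in two steps.
Diego cannot reach Sofia, Kamil, Felix, Zara in two steps.
Jamal cannot reach Sofia in two steps.
Hiro cannot reach Sofia, Jamal in two steps.
Kamil reaches everyone (king).
Uma cannot reach Sofia, Kamil, Felix, Dana in two steps.
Felix cannot reach Sofia, Kamil in two steps.
Dana reaches everyone (king).
Zara cannot reach Sofia in two steps.
Kings: Sofia, Kamil, Dana — 3.

3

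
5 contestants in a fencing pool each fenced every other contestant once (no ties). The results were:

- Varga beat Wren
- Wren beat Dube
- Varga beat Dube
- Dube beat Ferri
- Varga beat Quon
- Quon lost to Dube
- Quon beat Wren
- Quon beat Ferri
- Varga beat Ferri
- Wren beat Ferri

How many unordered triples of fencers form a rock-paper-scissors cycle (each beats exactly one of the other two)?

Win totals: Ferri 0, Varga 4, Dube 2, Quon 2, Wren 2.
A fencer with w wins dominates both others in C(w,2) triples; summing gives 0 + 6 + 1 + 1 + 1 = 9 transitive triples.
Total triples C(5,3) = 10, so cyclic triples = 10 − 9 = 1.

1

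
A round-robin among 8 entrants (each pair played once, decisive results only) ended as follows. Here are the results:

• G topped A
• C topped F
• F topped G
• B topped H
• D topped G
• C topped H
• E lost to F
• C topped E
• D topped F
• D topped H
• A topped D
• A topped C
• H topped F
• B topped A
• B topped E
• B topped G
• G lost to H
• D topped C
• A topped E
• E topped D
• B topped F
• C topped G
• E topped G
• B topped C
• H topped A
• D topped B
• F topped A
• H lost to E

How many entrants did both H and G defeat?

H beat: A, F, G.
G beat: A.
Both beat: A — 1.

1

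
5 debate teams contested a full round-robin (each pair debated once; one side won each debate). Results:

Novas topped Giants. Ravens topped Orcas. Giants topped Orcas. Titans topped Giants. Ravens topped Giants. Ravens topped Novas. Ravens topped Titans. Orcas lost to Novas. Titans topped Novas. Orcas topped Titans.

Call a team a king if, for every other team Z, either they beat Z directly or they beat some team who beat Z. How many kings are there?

1

Giants cannot reach Ravens, Novas in two steps.
Ravens reaches everyone (king).
Novas cannot reach Ravens in two steps.
Titans cannot reach Ravens in two steps.
Orcas cannot reach Ravens in two steps.
Kings: Ravens — 1.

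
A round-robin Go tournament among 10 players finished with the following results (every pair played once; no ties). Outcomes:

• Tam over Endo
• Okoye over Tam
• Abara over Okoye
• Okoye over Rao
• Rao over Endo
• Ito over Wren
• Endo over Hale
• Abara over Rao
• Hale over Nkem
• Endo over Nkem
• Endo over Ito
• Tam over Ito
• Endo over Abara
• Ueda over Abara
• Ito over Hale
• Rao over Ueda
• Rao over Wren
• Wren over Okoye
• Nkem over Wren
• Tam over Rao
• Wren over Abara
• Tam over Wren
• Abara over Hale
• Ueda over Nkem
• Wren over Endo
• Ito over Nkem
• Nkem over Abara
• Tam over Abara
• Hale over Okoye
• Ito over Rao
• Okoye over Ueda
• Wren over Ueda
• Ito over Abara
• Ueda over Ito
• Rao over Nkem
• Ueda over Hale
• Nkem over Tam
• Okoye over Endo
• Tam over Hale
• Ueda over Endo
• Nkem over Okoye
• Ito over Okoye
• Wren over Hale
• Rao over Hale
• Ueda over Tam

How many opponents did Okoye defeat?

Okoye's results: beat Ueda, Tam, Rao, Endo; lost to Ito, Hale, Wren, Abara, Nkem.
That is 4 wins.

4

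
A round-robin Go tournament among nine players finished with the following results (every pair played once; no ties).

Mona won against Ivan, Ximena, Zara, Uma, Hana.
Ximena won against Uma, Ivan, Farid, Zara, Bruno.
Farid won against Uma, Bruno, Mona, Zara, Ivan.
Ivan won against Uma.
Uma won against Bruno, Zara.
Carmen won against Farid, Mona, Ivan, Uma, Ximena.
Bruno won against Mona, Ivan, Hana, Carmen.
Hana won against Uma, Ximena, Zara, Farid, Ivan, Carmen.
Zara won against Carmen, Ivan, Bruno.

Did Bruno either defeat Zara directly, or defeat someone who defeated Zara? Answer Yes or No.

Yes

Bruno did not beat Zara directly.
Bruno beat Carmen, Ivan, Hana, Mona. Of those, Hana beat Zara.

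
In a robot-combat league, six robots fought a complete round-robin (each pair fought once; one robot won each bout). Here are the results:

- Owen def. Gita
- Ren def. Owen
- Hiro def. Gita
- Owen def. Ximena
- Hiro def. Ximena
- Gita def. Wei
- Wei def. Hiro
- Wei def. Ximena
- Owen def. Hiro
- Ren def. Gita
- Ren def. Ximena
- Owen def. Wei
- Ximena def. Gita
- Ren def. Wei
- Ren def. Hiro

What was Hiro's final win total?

2

Hiro's results: beat Gita, Ximena; lost to Wei, Ren, Owen.
That is 2 wins.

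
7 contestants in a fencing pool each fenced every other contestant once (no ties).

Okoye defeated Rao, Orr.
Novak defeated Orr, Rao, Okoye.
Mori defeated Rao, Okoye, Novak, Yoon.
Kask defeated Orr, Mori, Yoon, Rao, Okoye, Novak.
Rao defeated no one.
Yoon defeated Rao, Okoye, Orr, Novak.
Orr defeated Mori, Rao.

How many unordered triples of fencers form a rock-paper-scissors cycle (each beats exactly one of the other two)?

3

Win totals: Yoon 4, Rao 0, Mori 4, Kask 6, Novak 3, Okoye 2, Orr 2.
A fencer with w wins dominates both others in C(w,2) triples; summing gives 6 + 0 + 6 + 15 + 3 + 1 + 1 = 32 transitive triples.
Total triples C(7,3) = 35, so cyclic triples = 35 − 32 = 3.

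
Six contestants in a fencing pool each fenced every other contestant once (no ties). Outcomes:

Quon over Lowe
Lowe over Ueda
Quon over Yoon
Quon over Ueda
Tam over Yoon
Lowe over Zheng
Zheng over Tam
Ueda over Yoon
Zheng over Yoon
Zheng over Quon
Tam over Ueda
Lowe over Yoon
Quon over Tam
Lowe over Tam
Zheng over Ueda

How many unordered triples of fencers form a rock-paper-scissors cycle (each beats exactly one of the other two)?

Win totals: Lowe 4, Quon 4, Yoon 0, Zheng 4, Ueda 1, Tam 2.
A fencer with w wins dominates both others in C(w,2) triples; summing gives 6 + 6 + 0 + 6 + 0 + 1 = 19 transitive triples.
Total triples C(6,3) = 20, so cyclic triples = 20 − 19 = 1.

1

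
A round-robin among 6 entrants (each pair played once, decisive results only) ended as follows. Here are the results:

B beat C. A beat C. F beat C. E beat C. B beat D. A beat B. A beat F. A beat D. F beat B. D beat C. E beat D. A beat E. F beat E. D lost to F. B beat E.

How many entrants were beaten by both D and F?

D beat: C.
F beat: B, C, D, E.
Both beat: C — 1.

1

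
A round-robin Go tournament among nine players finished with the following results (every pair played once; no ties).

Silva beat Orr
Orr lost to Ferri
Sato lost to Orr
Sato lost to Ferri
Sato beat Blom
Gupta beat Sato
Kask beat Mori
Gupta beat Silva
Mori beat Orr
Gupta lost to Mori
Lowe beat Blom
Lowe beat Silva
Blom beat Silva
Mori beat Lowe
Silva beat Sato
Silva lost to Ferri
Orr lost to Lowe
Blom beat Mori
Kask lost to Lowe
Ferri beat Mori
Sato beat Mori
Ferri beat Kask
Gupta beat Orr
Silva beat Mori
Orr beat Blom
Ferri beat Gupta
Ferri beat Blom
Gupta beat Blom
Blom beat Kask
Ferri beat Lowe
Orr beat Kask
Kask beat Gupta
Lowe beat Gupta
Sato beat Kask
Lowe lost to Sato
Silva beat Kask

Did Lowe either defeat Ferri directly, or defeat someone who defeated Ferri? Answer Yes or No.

No

Lowe did not beat Ferri directly.
Lowe beat Blom, Kask, Orr, Silva, Gupta, but each of them lost to Ferri. No two-step path.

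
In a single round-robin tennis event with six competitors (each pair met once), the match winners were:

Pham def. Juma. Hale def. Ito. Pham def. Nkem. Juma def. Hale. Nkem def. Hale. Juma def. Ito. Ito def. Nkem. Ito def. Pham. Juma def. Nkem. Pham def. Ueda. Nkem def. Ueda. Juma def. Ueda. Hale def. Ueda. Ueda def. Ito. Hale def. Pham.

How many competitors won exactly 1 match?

Win totals: Ueda 1, Ito 2, Nkem 2, Pham 3, Juma 4, Hale 3.
Exactly 1: Ueda — 1 competitor.

1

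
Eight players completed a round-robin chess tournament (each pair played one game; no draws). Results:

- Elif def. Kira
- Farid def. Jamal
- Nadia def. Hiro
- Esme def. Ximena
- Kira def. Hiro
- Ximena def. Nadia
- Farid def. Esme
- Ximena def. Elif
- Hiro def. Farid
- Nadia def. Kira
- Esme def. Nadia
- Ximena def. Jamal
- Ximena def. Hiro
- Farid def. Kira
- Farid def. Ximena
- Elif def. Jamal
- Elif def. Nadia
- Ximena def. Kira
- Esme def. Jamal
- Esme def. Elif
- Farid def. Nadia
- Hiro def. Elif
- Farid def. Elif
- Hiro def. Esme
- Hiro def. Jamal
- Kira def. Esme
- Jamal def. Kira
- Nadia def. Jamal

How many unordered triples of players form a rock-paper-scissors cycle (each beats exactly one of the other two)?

12

Win totals: Nadia 3, Kira 2, Jamal 1, Hiro 4, Ximena 5, Farid 6, Elif 3, Esme 4.
A player with w wins dominates both others in C(w,2) triples; summing gives 3 + 1 + 0 + 6 + 10 + 15 + 3 + 6 = 44 transitive triples.
Total triples C(8,3) = 56, so cyclic triples = 56 − 44 = 12.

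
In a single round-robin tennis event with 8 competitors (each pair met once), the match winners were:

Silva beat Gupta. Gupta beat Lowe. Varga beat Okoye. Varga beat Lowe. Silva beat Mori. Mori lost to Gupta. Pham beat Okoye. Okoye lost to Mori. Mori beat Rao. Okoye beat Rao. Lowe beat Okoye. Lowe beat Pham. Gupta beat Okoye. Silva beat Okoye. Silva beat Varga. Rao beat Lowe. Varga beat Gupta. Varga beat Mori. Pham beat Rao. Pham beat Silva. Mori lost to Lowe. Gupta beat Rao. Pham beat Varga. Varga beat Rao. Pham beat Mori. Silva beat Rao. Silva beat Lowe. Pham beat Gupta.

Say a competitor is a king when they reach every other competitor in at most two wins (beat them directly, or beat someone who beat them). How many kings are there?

Silva reaches everyone (king).
Gupta cannot reach Silva, Varga in two steps.
Mori cannot reach Silva, Gupta, Pham, Varga in two steps.
Pham reaches everyone (king).
Lowe reaches everyone (king).
Rao cannot reach Silva, Gupta, Varga in two steps.
Okoye cannot reach Silva, Gupta, Mori, Pham, Varga in two steps.
Varga cannot reach Silva in two steps.
Kings: Silva, Pham, Lowe — 3.

3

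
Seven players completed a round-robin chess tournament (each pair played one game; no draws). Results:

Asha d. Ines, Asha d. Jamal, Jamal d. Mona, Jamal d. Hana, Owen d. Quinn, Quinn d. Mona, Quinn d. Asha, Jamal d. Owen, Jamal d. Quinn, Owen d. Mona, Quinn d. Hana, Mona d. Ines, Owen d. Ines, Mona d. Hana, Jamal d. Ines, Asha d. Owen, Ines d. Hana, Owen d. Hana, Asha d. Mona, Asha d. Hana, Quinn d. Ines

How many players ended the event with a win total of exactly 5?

Win totals: Quinn 4, Mona 2, Owen 4, Jamal 5, Hana 0, Asha 5, Ines 1.
Exactly 5: Jamal, Asha — 2 players.

2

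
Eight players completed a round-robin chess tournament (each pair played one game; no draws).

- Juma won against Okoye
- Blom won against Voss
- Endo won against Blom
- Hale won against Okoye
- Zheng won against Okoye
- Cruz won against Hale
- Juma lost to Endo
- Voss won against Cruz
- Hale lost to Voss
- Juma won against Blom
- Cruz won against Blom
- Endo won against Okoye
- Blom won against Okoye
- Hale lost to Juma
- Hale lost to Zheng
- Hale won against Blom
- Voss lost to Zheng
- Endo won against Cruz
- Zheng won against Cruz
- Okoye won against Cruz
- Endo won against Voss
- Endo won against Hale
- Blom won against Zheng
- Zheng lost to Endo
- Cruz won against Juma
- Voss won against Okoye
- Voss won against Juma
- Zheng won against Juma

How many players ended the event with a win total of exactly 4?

1

Win totals: Hale 2, Zheng 5, Okoye 1, Voss 4, Blom 3, Cruz 3, Juma 3, Endo 7.
Exactly 4: Voss — 1 player.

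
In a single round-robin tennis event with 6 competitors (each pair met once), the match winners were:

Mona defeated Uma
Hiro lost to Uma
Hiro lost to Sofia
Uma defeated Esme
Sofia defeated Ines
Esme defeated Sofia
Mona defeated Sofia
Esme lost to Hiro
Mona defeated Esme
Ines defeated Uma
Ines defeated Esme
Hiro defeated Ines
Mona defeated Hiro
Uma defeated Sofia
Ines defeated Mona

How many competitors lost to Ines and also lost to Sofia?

0

Ines beat: Mona, Uma, Esme.
Sofia beat: Ines, Hiro.
No one was beaten by both.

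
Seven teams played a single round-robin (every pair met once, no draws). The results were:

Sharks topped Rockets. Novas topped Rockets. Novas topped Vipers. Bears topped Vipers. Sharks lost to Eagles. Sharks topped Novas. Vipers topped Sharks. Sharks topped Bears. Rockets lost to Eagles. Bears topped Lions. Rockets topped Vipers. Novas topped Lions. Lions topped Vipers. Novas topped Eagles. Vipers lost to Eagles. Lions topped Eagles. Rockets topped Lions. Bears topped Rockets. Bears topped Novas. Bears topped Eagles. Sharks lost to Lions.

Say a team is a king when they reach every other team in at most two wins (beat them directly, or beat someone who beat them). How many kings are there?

Rockets cannot reach Novas, Bears in two steps.
Eagles reaches everyone (king).
Sharks reaches everyone (king).
Novas cannot reach Bears in two steps.
Vipers cannot reach Eagles, Lions in two steps.
Bears reaches everyone (king).
Lions reaches everyone (king).
Kings: Eagles, Sharks, Bears, Lions — 4.

4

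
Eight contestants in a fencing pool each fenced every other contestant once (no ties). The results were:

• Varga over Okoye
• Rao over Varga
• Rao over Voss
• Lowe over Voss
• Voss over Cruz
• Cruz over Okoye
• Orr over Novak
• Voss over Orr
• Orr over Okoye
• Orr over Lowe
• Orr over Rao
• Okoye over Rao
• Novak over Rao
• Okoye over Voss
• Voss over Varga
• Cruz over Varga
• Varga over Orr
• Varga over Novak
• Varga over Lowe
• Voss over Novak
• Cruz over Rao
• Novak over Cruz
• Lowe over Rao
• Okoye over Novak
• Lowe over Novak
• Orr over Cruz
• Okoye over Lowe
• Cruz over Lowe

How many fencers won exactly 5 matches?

Win totals: Okoye 4, Novak 2, Varga 4, Voss 4, Cruz 4, Rao 2, Orr 5, Lowe 3.
Exactly 5: Orr — 1 fencer.

1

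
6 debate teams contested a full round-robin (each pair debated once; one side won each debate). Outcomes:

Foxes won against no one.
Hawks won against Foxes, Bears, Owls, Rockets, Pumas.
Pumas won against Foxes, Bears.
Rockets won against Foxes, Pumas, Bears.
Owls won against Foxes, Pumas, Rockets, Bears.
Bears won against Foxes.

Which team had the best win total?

Win totals: Pumas 2, Foxes 0, Rockets 3, Bears 1, Owls 4, Hawks 5.
Hawks leads with 5 wins (next highest: 4).

Hawks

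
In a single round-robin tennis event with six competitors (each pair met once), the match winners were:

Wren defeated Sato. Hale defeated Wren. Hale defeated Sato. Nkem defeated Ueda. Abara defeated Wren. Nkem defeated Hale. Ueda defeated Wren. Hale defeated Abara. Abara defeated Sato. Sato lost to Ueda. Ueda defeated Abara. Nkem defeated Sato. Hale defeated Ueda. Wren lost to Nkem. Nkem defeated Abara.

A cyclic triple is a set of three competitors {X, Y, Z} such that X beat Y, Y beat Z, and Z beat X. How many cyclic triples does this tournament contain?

Win totals: Ueda 3, Wren 1, Hale 4, Sato 0, Nkem 5, Abara 2.
A competitor with w wins dominates both others in C(w,2) triples; summing gives 3 + 0 + 6 + 0 + 10 + 1 = 20 transitive triples.
Total triples C(6,3) = 20, so cyclic triples = 20 − 20 = 0.

0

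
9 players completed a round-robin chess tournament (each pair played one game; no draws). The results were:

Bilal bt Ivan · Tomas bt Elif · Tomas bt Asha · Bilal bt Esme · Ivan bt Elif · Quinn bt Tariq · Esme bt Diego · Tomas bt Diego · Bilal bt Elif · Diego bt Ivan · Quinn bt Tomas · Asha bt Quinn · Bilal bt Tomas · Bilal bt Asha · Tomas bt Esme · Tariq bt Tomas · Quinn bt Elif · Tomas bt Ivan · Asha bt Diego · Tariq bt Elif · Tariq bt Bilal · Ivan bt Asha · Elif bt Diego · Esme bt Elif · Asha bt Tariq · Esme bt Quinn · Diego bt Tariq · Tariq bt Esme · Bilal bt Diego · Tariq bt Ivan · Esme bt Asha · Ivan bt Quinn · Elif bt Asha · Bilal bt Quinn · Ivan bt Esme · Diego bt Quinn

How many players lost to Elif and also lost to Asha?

1

Elif beat: Asha, Diego.
Asha beat: Quinn, Diego, Tariq.
Both beat: Diego — 1.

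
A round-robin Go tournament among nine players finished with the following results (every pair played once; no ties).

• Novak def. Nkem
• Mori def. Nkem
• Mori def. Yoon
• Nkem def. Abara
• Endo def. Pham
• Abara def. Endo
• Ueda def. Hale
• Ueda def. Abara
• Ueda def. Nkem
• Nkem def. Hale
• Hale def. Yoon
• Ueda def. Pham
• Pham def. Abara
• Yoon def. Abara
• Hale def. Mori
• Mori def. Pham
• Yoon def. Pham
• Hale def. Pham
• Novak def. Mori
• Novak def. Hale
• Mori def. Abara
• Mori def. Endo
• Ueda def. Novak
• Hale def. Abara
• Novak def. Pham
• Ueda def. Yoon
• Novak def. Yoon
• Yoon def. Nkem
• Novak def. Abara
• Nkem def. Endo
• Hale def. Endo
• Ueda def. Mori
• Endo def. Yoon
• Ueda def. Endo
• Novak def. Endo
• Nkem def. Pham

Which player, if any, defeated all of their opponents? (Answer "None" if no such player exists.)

Ueda

Ueda has 8 wins out of 8 opponents — a perfect record.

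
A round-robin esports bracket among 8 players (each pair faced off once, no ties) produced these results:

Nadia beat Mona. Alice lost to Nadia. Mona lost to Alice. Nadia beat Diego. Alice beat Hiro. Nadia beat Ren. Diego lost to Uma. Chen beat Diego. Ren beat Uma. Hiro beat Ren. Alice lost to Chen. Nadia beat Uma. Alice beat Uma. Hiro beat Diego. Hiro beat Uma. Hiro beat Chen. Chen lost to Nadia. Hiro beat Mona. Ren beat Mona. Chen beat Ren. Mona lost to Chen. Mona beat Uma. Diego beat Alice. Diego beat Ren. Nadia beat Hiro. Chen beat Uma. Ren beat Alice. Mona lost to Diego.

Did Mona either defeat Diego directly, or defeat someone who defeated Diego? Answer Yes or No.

Mona did not beat Diego directly.
Mona beat Uma. Of those, Uma beat Diego.

Yes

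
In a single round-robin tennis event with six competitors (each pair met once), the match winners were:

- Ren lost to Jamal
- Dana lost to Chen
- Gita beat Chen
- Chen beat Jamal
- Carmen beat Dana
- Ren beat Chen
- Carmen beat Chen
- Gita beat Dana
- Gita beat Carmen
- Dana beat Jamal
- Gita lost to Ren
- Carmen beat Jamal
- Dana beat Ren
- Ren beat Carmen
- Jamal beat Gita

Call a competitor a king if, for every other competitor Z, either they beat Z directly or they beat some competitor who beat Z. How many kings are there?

Carmen reaches everyone (king).
Chen cannot reach Carmen in two steps.
Ren reaches everyone (king).
Jamal reaches everyone (king).
Gita reaches everyone (king).
Dana reaches everyone (king).
Kings: Carmen, Ren, Jamal, Gita, Dana — 5.

5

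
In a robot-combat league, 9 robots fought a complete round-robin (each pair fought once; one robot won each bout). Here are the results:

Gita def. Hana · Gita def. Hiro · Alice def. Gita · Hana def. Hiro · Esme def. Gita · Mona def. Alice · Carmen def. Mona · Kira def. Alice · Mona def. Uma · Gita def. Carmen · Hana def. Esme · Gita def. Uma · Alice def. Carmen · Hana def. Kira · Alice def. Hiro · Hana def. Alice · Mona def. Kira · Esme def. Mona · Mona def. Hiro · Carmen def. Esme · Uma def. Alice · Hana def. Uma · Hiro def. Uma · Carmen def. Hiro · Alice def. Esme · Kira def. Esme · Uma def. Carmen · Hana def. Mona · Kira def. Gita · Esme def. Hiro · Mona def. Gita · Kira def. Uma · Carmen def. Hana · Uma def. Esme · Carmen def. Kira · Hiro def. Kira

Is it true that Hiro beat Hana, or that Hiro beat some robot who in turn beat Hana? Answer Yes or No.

No

Hiro did not beat Hana directly.
Hiro beat Uma, Kira, but each of them lost to Hana. No two-step path.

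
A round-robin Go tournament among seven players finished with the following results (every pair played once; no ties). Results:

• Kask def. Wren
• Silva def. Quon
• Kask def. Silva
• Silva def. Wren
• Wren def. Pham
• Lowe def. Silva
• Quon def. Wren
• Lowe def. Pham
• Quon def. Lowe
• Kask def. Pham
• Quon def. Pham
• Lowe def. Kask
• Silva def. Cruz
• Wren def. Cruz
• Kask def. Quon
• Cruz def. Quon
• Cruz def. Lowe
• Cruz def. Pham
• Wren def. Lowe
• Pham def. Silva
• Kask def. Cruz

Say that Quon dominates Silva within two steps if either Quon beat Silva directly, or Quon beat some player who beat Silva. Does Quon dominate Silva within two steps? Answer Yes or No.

Yes

Quon did not beat Silva directly.
Quon beat Wren, Pham, Lowe. Of those, Pham beat Silva.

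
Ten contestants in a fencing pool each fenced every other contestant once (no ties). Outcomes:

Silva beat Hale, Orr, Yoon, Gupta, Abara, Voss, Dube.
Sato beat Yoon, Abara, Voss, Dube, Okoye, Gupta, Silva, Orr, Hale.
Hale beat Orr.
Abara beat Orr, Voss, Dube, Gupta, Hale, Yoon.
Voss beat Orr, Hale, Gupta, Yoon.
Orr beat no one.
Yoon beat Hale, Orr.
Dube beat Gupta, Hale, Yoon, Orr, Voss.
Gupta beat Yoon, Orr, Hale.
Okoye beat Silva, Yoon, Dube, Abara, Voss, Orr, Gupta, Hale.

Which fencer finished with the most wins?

Win totals: Gupta 3, Hale 1, Silva 7, Dube 5, Yoon 2, Orr 0, Abara 6, Okoye 8, Sato 9, Voss 4.
Sato leads with 9 wins (next highest: 8).

Sato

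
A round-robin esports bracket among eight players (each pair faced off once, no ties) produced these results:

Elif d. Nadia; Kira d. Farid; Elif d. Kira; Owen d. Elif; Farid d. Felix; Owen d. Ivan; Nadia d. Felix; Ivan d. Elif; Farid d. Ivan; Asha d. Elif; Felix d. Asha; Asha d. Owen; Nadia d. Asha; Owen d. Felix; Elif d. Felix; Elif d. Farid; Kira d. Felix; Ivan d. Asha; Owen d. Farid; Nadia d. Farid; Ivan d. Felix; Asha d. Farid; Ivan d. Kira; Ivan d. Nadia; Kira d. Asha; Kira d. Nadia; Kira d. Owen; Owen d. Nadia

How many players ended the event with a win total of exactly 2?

Win totals: Elif 4, Felix 1, Kira 5, Asha 3, Farid 2, Nadia 3, Ivan 5, Owen 5.
Exactly 2: Farid — 1 player.

1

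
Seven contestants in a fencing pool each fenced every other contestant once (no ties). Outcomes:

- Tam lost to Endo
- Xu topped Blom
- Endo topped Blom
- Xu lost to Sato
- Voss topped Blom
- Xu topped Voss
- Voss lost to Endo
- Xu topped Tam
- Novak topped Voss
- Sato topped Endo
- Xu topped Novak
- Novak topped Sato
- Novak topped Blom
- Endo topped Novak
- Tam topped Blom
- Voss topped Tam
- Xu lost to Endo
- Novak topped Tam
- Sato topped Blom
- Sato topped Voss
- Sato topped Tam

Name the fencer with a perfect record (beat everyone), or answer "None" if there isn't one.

Highest win total is Sato with 5 (out of 6 possible).
Sato lost to Novak, so no fencer went undefeated.

None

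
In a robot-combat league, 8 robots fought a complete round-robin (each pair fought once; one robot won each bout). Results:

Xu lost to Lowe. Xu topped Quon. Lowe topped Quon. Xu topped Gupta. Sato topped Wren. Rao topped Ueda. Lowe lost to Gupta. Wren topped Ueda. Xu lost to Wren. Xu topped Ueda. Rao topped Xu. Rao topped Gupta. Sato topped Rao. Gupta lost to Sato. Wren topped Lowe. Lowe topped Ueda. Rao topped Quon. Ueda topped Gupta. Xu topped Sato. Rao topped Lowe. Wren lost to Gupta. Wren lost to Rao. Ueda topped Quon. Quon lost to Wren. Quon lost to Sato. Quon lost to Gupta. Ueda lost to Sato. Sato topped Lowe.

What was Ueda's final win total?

2

Ueda's results: beat Gupta, Quon; lost to Lowe, Rao, Xu, Sato, Wren.
That is 2 wins.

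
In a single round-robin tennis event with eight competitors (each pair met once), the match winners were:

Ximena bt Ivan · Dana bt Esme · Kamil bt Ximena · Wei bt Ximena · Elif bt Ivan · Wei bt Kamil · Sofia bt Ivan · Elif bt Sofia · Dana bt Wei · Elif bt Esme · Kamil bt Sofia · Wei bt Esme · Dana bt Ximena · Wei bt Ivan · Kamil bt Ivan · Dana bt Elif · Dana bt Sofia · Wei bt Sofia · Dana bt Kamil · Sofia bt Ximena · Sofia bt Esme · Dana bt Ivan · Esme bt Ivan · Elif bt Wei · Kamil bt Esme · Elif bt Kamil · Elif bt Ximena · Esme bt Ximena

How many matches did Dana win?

7

Dana's results: beat Elif, Ivan, Wei, Ximena, Esme, Kamil, Sofia; lost to no one.
That is 7 wins.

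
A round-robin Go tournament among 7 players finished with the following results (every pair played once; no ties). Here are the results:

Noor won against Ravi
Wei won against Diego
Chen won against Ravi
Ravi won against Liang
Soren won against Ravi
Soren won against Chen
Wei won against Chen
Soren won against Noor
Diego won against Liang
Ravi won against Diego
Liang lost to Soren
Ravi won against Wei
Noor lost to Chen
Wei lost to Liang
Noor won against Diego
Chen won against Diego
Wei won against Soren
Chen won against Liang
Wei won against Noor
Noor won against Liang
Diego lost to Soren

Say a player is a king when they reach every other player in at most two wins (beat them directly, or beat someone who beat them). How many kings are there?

Soren reaches everyone (king).
Chen cannot reach Soren in two steps.
Wei reaches everyone (king).
Liang cannot reach Ravi in two steps.
Diego cannot reach Soren, Chen, Noor, Ravi in two steps.
Noor cannot reach Soren, Chen in two steps.
Ravi reaches everyone (king).
Kings: Soren, Wei, Ravi — 3.

3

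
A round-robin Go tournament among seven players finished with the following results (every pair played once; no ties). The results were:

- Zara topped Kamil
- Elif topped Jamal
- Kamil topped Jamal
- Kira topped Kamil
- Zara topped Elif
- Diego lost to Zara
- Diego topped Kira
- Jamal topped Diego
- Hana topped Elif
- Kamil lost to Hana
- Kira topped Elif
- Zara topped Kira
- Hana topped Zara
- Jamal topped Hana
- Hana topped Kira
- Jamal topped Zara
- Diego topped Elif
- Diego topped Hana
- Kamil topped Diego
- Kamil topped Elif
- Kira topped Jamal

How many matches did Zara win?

Zara's results: beat Elif, Kamil, Kira, Diego; lost to Hana, Jamal.
That is 4 wins.

4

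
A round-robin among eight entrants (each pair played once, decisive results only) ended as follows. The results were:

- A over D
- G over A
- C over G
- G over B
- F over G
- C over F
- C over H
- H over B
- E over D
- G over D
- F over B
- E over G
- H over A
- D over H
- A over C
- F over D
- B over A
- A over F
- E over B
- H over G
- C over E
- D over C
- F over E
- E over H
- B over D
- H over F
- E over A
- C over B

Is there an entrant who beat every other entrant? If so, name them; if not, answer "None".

Highest win total is E with 5 (out of 7 possible).
E lost to C, F, so no entrant went undefeated.

None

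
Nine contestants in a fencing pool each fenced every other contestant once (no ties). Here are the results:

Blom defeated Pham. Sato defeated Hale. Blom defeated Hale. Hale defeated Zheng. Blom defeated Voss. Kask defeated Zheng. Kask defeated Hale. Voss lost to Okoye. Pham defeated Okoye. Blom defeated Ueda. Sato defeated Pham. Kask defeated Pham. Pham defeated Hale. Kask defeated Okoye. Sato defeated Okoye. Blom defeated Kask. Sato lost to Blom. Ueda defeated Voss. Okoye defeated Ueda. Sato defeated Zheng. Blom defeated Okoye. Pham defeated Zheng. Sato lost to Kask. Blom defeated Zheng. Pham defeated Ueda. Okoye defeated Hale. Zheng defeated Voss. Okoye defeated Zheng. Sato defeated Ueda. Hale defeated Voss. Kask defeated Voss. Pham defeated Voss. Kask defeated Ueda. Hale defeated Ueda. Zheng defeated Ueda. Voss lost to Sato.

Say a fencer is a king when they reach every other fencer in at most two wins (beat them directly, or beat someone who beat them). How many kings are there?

1

Okoye cannot reach Sato, Kask, Blom, Pham in two steps.
Sato cannot reach Kask, Blom in two steps.
Voss cannot reach Okoye, Sato, Zheng, Hale, Kask, Blom, Pham, Ueda in two steps.
Zheng cannot reach Okoye, Sato, Hale, Kask, Blom, Pham in two steps.
Hale cannot reach Okoye, Sato, Kask, Blom, Pham in two steps.
Kask cannot reach Blom in two steps.
Blom reaches everyone (king).
Pham cannot reach Sato, Kask, Blom in two steps.
Ueda cannot reach Okoye, Sato, Zheng, Hale, Kask, Blom, Pham in two steps.
Kings: Blom — 1.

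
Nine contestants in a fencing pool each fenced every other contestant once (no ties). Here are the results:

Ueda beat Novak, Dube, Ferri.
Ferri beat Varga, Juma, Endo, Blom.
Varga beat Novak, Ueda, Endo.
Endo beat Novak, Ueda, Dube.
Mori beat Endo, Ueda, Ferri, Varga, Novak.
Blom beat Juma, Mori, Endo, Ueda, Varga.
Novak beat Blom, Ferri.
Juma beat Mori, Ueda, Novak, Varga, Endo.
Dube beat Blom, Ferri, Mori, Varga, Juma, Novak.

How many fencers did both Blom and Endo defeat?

1

Blom beat: Ueda, Varga, Juma, Mori, Endo.
Endo beat: Ueda, Novak, Dube.
Both beat: Ueda — 1.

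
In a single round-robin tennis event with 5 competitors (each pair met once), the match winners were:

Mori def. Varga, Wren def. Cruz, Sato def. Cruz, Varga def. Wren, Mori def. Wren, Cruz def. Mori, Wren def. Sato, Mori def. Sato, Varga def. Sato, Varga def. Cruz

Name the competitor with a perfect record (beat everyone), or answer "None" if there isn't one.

Highest win total is Varga with 3 (out of 4 possible).
Varga lost to Mori, so no competitor went undefeated.

None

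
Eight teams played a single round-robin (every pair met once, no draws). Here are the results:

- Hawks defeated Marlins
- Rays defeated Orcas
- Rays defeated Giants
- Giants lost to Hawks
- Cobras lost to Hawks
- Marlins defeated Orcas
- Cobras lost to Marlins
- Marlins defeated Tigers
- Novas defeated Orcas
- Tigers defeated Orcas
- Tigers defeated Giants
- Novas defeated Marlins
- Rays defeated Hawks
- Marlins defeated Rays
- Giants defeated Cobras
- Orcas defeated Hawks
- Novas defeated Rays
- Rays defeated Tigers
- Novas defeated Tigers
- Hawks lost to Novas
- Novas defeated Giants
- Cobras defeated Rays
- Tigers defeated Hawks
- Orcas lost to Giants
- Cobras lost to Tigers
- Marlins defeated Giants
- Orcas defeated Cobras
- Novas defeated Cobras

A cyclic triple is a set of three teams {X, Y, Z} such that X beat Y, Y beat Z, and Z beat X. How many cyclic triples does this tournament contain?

8

Win totals: Orcas 2, Cobras 1, Tigers 4, Novas 7, Marlins 5, Rays 4, Giants 2, Hawks 3.
A team with w wins dominates both others in C(w,2) triples; summing gives 1 + 0 + 6 + 21 + 10 + 6 + 1 + 3 = 48 transitive triples.
Total triples C(8,3) = 56, so cyclic triples = 56 − 48 = 8.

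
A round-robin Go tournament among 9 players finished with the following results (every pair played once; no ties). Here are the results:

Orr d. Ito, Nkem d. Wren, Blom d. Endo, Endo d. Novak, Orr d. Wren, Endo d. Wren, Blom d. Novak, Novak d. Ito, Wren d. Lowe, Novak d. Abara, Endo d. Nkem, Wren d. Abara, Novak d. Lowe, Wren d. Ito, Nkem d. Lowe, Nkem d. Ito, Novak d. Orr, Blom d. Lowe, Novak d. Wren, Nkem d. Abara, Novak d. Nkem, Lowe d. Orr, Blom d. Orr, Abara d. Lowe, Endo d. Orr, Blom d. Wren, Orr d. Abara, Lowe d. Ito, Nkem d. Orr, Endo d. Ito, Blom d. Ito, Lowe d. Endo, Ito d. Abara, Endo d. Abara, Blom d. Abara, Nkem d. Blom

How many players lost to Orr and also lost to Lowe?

Orr beat: Ito, Wren, Abara.
Lowe beat: Endo, Ito, Orr.
Both beat: Ito — 1.

1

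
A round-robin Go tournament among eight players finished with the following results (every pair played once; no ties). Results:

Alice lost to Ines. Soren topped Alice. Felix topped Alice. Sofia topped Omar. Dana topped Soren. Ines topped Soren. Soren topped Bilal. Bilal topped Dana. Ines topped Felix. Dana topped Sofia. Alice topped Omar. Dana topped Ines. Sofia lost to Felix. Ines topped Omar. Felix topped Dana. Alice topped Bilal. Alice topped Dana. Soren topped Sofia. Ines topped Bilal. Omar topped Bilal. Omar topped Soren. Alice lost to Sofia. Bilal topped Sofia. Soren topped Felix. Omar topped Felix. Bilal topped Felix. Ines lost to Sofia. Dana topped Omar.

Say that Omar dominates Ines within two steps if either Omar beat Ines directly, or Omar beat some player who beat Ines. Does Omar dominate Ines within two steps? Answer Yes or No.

No

Omar did not beat Ines directly.
Omar beat Soren, Felix, Bilal, but each of them lost to Ines. No two-step path.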